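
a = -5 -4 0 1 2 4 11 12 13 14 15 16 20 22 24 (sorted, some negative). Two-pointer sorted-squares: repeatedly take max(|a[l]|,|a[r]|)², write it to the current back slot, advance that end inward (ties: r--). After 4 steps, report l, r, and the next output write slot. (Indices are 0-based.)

l=0 r=14: |-5|<=|24| out[14]=576, r--
l=0 r=13: |-5|<=|22| out[13]=484, r--
l=0 r=12: |-5|<=|20| out[12]=400, r--
l=0 r=11: |-5|<=|16| out[11]=256, r--

l=0, r=10, next write slot=10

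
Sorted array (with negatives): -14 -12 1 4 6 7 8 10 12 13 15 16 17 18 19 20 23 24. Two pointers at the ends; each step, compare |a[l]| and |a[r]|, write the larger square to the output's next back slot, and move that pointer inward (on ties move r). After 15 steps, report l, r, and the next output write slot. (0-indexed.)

l=0 r=17: |-14|<=|24| out[17]=576, r--
l=0 r=16: |-14|<=|23| out[16]=529, r--
l=0 r=15: |-14|<=|20| out[15]=400, r--
l=0 r=14: |-14|<=|19| out[14]=361, r--
l=0 r=13: |-14|<=|18| out[13]=324, r--
l=0 r=12: |-14|<=|17| out[12]=289, r--
l=0 r=11: |-14|<=|16| out[11]=256, r--
l=0 r=10: |-14|<=|15| out[10]=225, r--
l=0 r=9: |-14|>|13| out[9]=196, l++
l=1 r=9: |-12|<=|13| out[8]=169, r--
l=1 r=8: |-12|<=|12| out[7]=144, r--
l=1 r=7: |-12|>|10| out[6]=144, l++
l=2 r=7: |1|<=|10| out[5]=100, r--
l=2 r=6: |1|<=|8| out[4]=64, r--
l=2 r=5: |1|<=|7| out[3]=49, r--

l=2, r=4, next write slot=2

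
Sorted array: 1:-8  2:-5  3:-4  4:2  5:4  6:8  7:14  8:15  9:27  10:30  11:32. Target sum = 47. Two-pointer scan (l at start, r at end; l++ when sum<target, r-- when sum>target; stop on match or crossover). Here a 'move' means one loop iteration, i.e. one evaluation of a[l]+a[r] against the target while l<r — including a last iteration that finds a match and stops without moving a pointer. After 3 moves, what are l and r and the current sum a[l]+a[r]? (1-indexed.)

[1,11] -8+32=24 <47 → l++
[2,11] -5+32=27 <47 → l++
[3,11] -4+32=28 <47 → l++

l=4, r=11, sum=34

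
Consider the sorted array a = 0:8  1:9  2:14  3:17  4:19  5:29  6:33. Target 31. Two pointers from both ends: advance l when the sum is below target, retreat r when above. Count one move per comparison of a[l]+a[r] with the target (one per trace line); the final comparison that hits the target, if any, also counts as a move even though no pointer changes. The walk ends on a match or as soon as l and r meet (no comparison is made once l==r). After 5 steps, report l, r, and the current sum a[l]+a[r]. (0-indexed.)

[0,6] 8+33=41 >31 → r--
[0,5] 8+29=37 >31 → r--
[0,4] 8+19=27 <31 → l++
[1,4] 9+19=28 <31 → l++
[2,4] 14+19=33 >31 → r--

l=2, r=3, sum=31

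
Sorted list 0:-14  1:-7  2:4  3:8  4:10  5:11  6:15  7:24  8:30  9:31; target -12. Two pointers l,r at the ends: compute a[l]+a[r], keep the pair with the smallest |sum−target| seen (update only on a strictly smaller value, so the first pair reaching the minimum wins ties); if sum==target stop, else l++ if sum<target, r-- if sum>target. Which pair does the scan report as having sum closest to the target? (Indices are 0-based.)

l=0 r=9: -14+31=17 d=29 *, r--
l=0 r=8: -14+30=16 d=28 *, r--
l=0 r=7: -14+24=10 d=22 *, r--
l=0 r=6: -14+15=1 d=13 *, r--
l=0 r=5: -14+11=-3 d=9 *, r--
l=0 r=4: -14+10=-4 d=8 *, r--
l=0 r=3: -14+8=-6 d=6 *, r--
l=0 r=2: -14+4=-10 d=2 *, r--
l=0 r=1: -14+-7=-21 d=9, l++

pair (-14, 4) with sum -10 (|Δ|=2)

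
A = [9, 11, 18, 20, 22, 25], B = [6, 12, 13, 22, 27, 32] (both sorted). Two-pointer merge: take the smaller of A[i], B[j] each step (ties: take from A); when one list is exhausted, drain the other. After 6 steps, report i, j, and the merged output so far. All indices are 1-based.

i=1 j=1: A[i]=9>B[j]=6 take 6, j++
i=1 j=2: A[i]=9<=B[j]=12 take 9, i++
i=2 j=2: A[i]=11<=B[j]=12 take 11, i++
i=3 j=2: A[i]=18>B[j]=12 take 12, j++
i=3 j=3: A[i]=18>B[j]=13 take 13, j++
i=3 j=4: A[i]=18<=B[j]=22 take 18, i++

i=4, j=4, merged so far=[6, 9, 11, 12, 13, 18]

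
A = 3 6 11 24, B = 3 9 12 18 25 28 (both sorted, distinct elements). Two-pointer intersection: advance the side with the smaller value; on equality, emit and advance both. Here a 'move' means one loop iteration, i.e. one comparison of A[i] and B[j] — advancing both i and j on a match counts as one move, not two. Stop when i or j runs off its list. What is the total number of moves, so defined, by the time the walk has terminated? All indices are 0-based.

[i=0,j=0] 3==3 emit → i++,j++
[i=1,j=1] 6<9 → i++
[i=2,j=1] 11>9 → j++
[i=2,j=2] 11<12 → i++
[i=3,j=2] 24>12 → j++
[i=3,j=3] 24>18 → j++
[i=3,j=4] 24<25 → i++

7 moves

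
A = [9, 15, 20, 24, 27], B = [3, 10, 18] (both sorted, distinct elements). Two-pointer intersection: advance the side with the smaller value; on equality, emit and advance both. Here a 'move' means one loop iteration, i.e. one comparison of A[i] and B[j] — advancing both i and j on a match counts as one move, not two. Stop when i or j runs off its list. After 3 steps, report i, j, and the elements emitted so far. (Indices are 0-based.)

i=1, j=2, emitted=[]

i=0 j=0: 9>3, j++
i=0 j=1: 9<10, i++
i=1 j=1: 15>10, j++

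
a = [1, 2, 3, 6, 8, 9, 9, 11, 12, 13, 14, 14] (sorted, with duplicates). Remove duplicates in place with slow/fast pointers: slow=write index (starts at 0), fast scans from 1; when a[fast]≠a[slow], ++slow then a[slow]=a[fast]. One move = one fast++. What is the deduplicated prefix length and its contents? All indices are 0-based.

length 10; prefix = [1, 2, 3, 6, 8, 9, 11, 12, 13, 14]

slow=0 fast=1: a[fast]=2≠a[slow]=1 write a[1]=2, slow++,fast++
slow=1 fast=2: a[fast]=3≠a[slow]=2 write a[2]=3, slow++,fast++
slow=2 fast=3: a[fast]=6≠a[slow]=3 write a[3]=6, slow++,fast++
slow=3 fast=4: a[fast]=8≠a[slow]=6 write a[4]=8, slow++,fast++
slow=4 fast=5: a[fast]=9≠a[slow]=8 write a[5]=9, slow++,fast++
slow=5 fast=6: a[fast]=9=a[slow] dup, fast++
slow=5 fast=7: a[fast]=11≠a[slow]=9 write a[6]=11, slow++,fast++
slow=6 fast=8: a[fast]=12≠a[slow]=11 write a[7]=12, slow++,fast++
slow=7 fast=9: a[fast]=13≠a[slow]=12 write a[8]=13, slow++,fast++
slow=8 fast=10: a[fast]=14≠a[slow]=13 write a[9]=14, slow++,fast++
slow=9 fast=11: a[fast]=14=a[slow] dup, fast++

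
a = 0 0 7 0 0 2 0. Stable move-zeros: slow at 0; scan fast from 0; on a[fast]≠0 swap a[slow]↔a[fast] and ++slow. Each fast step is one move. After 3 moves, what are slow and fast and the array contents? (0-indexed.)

slow=0 fast=0: a[fast]=0, fast++
slow=0 fast=1: a[fast]=0, fast++
slow=0 fast=2: a[fast]=7≠0 swap→a[0]=7, slow++,fast++

slow=1, fast=3, a=[7, 0, 0, 0, 0, 2, 0]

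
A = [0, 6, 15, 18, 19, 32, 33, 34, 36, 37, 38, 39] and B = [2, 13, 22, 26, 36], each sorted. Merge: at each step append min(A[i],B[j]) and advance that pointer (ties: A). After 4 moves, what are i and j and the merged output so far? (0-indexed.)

i=2, j=2, merged so far=[0, 2, 6, 13]

i=0 j=0: A[i]=0<=B[j]=2 take 0, i++
i=1 j=0: A[i]=6>B[j]=2 take 2, j++
i=1 j=1: A[i]=6<=B[j]=13 take 6, i++
i=2 j=1: A[i]=15>B[j]=13 take 13, j++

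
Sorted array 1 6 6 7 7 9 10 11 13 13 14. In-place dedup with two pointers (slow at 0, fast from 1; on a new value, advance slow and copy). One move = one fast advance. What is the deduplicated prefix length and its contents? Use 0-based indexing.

length 8; prefix = [1, 6, 7, 9, 10, 11, 13, 14]

(s=0,f=1) a[fast]=6≠a[slow]=1 write a[1]=6 → slow++,fast++
(s=1,f=2) a[fast]=6=a[slow] dup → fast++
(s=1,f=3) a[fast]=7≠a[slow]=6 write a[2]=7 → slow++,fast++
(s=2,f=4) a[fast]=7=a[slow] dup → fast++
(s=2,f=5) a[fast]=9≠a[slow]=7 write a[3]=9 → slow++,fast++
(s=3,f=6) a[fast]=10≠a[slow]=9 write a[4]=10 → slow++,fast++
(s=4,f=7) a[fast]=11≠a[slow]=10 write a[5]=11 → slow++,fast++
(s=5,f=8) a[fast]=13≠a[slow]=11 write a[6]=13 → slow++,fast++
(s=6,f=9) a[fast]=13=a[slow] dup → fast++
(s=6,f=10) a[fast]=14≠a[slow]=13 write a[7]=14 → slow++,fast++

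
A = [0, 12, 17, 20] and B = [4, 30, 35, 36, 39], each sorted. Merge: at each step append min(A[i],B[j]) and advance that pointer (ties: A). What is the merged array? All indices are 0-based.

[0, 4, 12, 17, 20, 30, 35, 36, 39]

[i=0,j=0] A[i]=0<=B[j]=4 take 0 → i++
[i=1,j=0] A[i]=12>B[j]=4 take 4 → j++
[i=1,j=1] A[i]=12<=B[j]=30 take 12 → i++
[i=2,j=1] A[i]=17<=B[j]=30 take 17 → i++
[i=3,j=1] A[i]=20<=B[j]=30 take 20 → i++
[i=4,j=1] A done, take B[j]=30 → j++
[i=4,j=2] A done, take B[j]=35 → j++
[i=4,j=3] A done, take B[j]=36 → j++
[i=4,j=4] A done, take B[j]=39 → j++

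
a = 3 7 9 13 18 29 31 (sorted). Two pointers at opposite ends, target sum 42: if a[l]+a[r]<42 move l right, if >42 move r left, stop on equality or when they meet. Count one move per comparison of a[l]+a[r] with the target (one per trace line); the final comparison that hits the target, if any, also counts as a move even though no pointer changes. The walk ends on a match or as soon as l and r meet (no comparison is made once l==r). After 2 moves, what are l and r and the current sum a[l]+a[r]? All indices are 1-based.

l=3, r=7, sum=40

l=1 r=7: 3+31=34 <42, l++
l=2 r=7: 7+31=38 <42, l++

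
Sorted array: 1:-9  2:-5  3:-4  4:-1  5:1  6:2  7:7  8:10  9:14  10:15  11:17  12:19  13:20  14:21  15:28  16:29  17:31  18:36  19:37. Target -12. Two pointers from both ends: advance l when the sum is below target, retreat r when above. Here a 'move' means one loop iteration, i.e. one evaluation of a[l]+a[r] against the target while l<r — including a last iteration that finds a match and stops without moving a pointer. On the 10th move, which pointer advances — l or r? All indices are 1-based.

r

[1,19] -9+37=28 >-12 → r--
[1,18] -9+36=27 >-12 → r--
[1,17] -9+31=22 >-12 → r--
[1,16] -9+29=20 >-12 → r--
[1,15] -9+28=19 >-12 → r--
[1,14] -9+21=12 >-12 → r--
[1,13] -9+20=11 >-12 → r--
[1,12] -9+19=10 >-12 → r--
[1,11] -9+17=8 >-12 → r--
[1,10] -9+15=6 >-12 → r--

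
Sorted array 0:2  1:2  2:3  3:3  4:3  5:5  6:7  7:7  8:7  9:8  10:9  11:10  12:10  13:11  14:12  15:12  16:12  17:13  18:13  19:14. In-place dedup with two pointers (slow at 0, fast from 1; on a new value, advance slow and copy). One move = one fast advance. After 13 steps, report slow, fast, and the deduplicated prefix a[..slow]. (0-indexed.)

(s=0,f=1) a[fast]=2=a[slow] dup → fast++
(s=0,f=2) a[fast]=3≠a[slow]=2 write a[1]=3 → slow++,fast++
(s=1,f=3) a[fast]=3=a[slow] dup → fast++
(s=1,f=4) a[fast]=3=a[slow] dup → fast++
(s=1,f=5) a[fast]=5≠a[slow]=3 write a[2]=5 → slow++,fast++
(s=2,f=6) a[fast]=7≠a[slow]=5 write a[3]=7 → slow++,fast++
(s=3,f=7) a[fast]=7=a[slow] dup → fast++
(s=3,f=8) a[fast]=7=a[slow] dup → fast++
(s=3,f=9) a[fast]=8≠a[slow]=7 write a[4]=8 → slow++,fast++
(s=4,f=10) a[fast]=9≠a[slow]=8 write a[5]=9 → slow++,fast++
(s=5,f=11) a[fast]=10≠a[slow]=9 write a[6]=10 → slow++,fast++
(s=6,f=12) a[fast]=10=a[slow] dup → fast++
(s=6,f=13) a[fast]=11≠a[slow]=10 write a[7]=11 → slow++,fast++

slow=7, fast=14, prefix=[2, 3, 5, 7, 8, 9, 10, 11]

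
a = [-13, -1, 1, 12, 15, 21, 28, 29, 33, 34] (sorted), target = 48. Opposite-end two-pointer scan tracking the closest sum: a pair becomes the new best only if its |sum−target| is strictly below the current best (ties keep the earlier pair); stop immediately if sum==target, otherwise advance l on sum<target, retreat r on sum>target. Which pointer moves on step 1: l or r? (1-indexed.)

[1,10] -13+34=21 d=27 * → l++

l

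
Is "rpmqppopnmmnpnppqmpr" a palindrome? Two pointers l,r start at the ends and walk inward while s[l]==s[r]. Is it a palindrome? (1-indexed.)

[1,20] 'r'=='r' → l++,r--
[2,19] 'p'=='p' → l++,r--
[3,18] 'm'=='m' → l++,r--
[4,17] 'q'=='q' → l++,r--
[5,16] 'p'=='p' → l++,r--
[6,15] 'p'=='p' → l++,r--
[7,14] 'o'!='n' → stop

not a palindrome (mismatch at 7,14)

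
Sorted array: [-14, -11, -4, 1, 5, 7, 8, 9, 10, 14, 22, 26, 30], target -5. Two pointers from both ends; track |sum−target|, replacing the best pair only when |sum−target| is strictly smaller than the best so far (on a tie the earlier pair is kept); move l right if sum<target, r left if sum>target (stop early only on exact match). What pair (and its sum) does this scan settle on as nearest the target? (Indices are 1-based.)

l=1 r=13: -14+30=16 d=21 *, r--
l=1 r=12: -14+26=12 d=17 *, r--
l=1 r=11: -14+22=8 d=13 *, r--
l=1 r=10: -14+14=0 d=5 *, r--
l=1 r=9: -14+10=-4 d=1 *, r--
l=1 r=8: -14+9=-5 d=0 *, stop

pair (-14, 9) with sum -5 (|Δ|=0)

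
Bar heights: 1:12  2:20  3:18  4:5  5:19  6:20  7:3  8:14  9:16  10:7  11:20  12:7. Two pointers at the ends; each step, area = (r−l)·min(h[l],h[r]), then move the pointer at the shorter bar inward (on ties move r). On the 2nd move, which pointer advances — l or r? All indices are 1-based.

l=1 r=12: min(12,7)*11=77 best=77 *, r--
l=1 r=11: min(12,20)*10=120 best=120 *, l++

l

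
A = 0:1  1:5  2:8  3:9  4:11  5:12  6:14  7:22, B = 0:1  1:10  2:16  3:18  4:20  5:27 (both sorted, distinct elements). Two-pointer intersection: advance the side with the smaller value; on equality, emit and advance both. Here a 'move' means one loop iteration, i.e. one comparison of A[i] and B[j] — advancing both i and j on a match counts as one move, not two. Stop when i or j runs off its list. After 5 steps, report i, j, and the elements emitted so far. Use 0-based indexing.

i=4, j=2, emitted=[1]

[i=0,j=0] 1==1 emit → i++,j++
[i=1,j=1] 5<10 → i++
[i=2,j=1] 8<10 → i++
[i=3,j=1] 9<10 → i++
[i=4,j=1] 11>10 → j++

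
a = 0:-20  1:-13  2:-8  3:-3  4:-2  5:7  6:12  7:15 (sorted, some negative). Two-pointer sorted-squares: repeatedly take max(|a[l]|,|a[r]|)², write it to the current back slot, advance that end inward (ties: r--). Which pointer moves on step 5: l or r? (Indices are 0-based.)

l

l=0 r=7: |-20|>|15| out[7]=400, l++
l=1 r=7: |-13|<=|15| out[6]=225, r--
l=1 r=6: |-13|>|12| out[5]=169, l++
l=2 r=6: |-8|<=|12| out[4]=144, r--
l=2 r=5: |-8|>|7| out[3]=64, l++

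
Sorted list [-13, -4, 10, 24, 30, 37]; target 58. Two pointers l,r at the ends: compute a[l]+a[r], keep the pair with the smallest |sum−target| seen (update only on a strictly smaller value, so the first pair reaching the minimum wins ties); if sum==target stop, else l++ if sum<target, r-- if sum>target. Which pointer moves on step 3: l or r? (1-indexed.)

[1,6] -13+37=24 d=34 * → l++
[2,6] -4+37=33 d=25 * → l++
[3,6] 10+37=47 d=11 * → l++

l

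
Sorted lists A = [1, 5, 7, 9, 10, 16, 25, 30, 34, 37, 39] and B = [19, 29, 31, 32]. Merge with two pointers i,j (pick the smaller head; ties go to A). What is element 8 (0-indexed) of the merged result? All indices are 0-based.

i=0 j=0: A[i]=1<=B[j]=19 take 1, i++
i=1 j=0: A[i]=5<=B[j]=19 take 5, i++
i=2 j=0: A[i]=7<=B[j]=19 take 7, i++
i=3 j=0: A[i]=9<=B[j]=19 take 9, i++
i=4 j=0: A[i]=10<=B[j]=19 take 10, i++
i=5 j=0: A[i]=16<=B[j]=19 take 16, i++
i=6 j=0: A[i]=25>B[j]=19 take 19, j++
i=6 j=1: A[i]=25<=B[j]=29 take 25, i++
i=7 j=1: A[i]=30>B[j]=29 take 29, j++
i=7 j=2: A[i]=30<=B[j]=31 take 30, i++
i=8 j=2: A[i]=34>B[j]=31 take 31, j++
i=8 j=3: A[i]=34>B[j]=32 take 32, j++
i=8 j=4: B done, take A[i]=34, i++
i=9 j=4: B done, take A[i]=37, i++
i=10 j=4: B done, take A[i]=39, i++

merged[8] = 29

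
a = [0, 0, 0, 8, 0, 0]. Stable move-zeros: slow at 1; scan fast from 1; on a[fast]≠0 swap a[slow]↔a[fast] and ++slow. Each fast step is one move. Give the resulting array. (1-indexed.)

[8, 0, 0, 0, 0, 0]

(s=1,f=1) a[fast]=0 → fast++
(s=1,f=2) a[fast]=0 → fast++
(s=1,f=3) a[fast]=0 → fast++
(s=1,f=4) a[fast]=8≠0 swap→a[1]=8 → slow++,fast++
(s=2,f=5) a[fast]=0 → fast++
(s=2,f=6) a[fast]=0 → fast++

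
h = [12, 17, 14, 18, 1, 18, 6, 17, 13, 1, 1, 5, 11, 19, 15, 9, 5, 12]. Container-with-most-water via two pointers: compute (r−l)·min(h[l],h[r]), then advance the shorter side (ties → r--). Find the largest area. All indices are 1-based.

[1,18] min(12,12)*17=204 best=204 * → r--
[1,17] min(12,5)*16=80 best=204 → r--
[1,16] min(12,9)*15=135 best=204 → r--
[1,15] min(12,15)*14=168 best=204 → l++
[2,15] min(17,15)*13=195 best=204 → r--
[2,14] min(17,19)*12=204 best=204 → l++
[3,14] min(14,19)*11=154 best=204 → l++
[4,14] min(18,19)*10=180 best=204 → l++
[5,14] min(1,19)*9=9 best=204 → l++
[6,14] min(18,19)*8=144 best=204 → l++
[7,14] min(6,19)*7=42 best=204 → l++
[8,14] min(17,19)*6=102 best=204 → l++
[9,14] min(13,19)*5=65 best=204 → l++
[10,14] min(1,19)*4=4 best=204 → l++
[11,14] min(1,19)*3=3 best=204 → l++
[12,14] min(5,19)*2=10 best=204 → l++
[13,14] min(11,19)*1=11 best=204 → l++

max area = 204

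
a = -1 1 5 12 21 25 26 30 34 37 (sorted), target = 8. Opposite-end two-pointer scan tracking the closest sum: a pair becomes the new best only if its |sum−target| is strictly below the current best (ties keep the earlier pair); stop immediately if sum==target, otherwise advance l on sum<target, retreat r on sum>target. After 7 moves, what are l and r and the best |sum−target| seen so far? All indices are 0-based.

[0,9] -1+37=36 d=28 * → r--
[0,8] -1+34=33 d=25 * → r--
[0,7] -1+30=29 d=21 * → r--
[0,6] -1+26=25 d=17 * → r--
[0,5] -1+25=24 d=16 * → r--
[0,4] -1+21=20 d=12 * → r--
[0,3] -1+12=11 d=3 * → r--

l=0, r=2, best |Δ|=3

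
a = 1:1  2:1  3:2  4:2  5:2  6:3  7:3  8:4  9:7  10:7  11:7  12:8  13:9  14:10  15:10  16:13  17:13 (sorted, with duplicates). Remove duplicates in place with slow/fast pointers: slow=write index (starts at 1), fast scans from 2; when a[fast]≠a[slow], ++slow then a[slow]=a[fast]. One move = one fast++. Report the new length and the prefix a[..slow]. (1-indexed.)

length 9; prefix = [1, 2, 3, 4, 7, 8, 9, 10, 13]

slow=1 fast=2: a[fast]=1=a[slow] dup, fast++
slow=1 fast=3: a[fast]=2≠a[slow]=1 write a[2]=2, slow++,fast++
slow=2 fast=4: a[fast]=2=a[slow] dup, fast++
slow=2 fast=5: a[fast]=2=a[slow] dup, fast++
slow=2 fast=6: a[fast]=3≠a[slow]=2 write a[3]=3, slow++,fast++
slow=3 fast=7: a[fast]=3=a[slow] dup, fast++
slow=3 fast=8: a[fast]=4≠a[slow]=3 write a[4]=4, slow++,fast++
slow=4 fast=9: a[fast]=7≠a[slow]=4 write a[5]=7, slow++,fast++
slow=5 fast=10: a[fast]=7=a[slow] dup, fast++
slow=5 fast=11: a[fast]=7=a[slow] dup, fast++
slow=5 fast=12: a[fast]=8≠a[slow]=7 write a[6]=8, slow++,fast++
slow=6 fast=13: a[fast]=9≠a[slow]=8 write a[7]=9, slow++,fast++
slow=7 fast=14: a[fast]=10≠a[slow]=9 write a[8]=10, slow++,fast++
slow=8 fast=15: a[fast]=10=a[slow] dup, fast++
slow=8 fast=16: a[fast]=13≠a[slow]=10 write a[9]=13, slow++,fast++
slow=9 fast=17: a[fast]=13=a[slow] dup, fast++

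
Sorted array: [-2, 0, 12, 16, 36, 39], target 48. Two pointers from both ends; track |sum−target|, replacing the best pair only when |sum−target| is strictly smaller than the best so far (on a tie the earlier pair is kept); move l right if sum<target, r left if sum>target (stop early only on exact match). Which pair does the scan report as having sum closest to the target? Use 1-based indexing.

l=1 r=6: -2+39=37 d=11 *, l++
l=2 r=6: 0+39=39 d=9 *, l++
l=3 r=6: 12+39=51 d=3 *, r--
l=3 r=5: 12+36=48 d=0 *, stop

pair (12, 36) with sum 48 (|Δ|=0)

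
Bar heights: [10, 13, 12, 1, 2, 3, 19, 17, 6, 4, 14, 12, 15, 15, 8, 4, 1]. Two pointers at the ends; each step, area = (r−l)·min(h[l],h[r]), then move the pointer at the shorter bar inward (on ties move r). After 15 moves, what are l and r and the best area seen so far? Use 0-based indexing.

l=6, r=7, best area=156

l=0 r=16: min(10,1)*16=16 best=16 *, r--
l=0 r=15: min(10,4)*15=60 best=60 *, r--
l=0 r=14: min(10,8)*14=112 best=112 *, r--
l=0 r=13: min(10,15)*13=130 best=130 *, l++
l=1 r=13: min(13,15)*12=156 best=156 *, l++
l=2 r=13: min(12,15)*11=132 best=156, l++
l=3 r=13: min(1,15)*10=10 best=156, l++
l=4 r=13: min(2,15)*9=18 best=156, l++
l=5 r=13: min(3,15)*8=24 best=156, l++
l=6 r=13: min(19,15)*7=105 best=156, r--
l=6 r=12: min(19,15)*6=90 best=156, r--
l=6 r=11: min(19,12)*5=60 best=156, r--
l=6 r=10: min(19,14)*4=56 best=156, r--
l=6 r=9: min(19,4)*3=12 best=156, r--
l=6 r=8: min(19,6)*2=12 best=156, r--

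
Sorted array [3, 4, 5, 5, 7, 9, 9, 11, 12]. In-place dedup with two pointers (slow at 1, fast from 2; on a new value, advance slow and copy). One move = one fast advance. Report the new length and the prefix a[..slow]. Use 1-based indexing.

length 7; prefix = [3, 4, 5, 7, 9, 11, 12]

slow=1 fast=2: a[fast]=4≠a[slow]=3 write a[2]=4, slow++,fast++
slow=2 fast=3: a[fast]=5≠a[slow]=4 write a[3]=5, slow++,fast++
slow=3 fast=4: a[fast]=5=a[slow] dup, fast++
slow=3 fast=5: a[fast]=7≠a[slow]=5 write a[4]=7, slow++,fast++
slow=4 fast=6: a[fast]=9≠a[slow]=7 write a[5]=9, slow++,fast++
slow=5 fast=7: a[fast]=9=a[slow] dup, fast++
slow=5 fast=8: a[fast]=11≠a[slow]=9 write a[6]=11, slow++,fast++
slow=6 fast=9: a[fast]=12≠a[slow]=11 write a[7]=12, slow++,fast++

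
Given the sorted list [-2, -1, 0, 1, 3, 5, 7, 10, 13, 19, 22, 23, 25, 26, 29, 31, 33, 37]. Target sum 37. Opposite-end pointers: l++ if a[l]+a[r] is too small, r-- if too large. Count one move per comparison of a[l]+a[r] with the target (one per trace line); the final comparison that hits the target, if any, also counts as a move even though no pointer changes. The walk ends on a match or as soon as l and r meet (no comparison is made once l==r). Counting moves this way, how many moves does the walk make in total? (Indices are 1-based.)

l=1 r=18: -2+37=35 <37, l++
l=2 r=18: -1+37=36 <37, l++
l=3 r=18: 0+37=37, found

3 moves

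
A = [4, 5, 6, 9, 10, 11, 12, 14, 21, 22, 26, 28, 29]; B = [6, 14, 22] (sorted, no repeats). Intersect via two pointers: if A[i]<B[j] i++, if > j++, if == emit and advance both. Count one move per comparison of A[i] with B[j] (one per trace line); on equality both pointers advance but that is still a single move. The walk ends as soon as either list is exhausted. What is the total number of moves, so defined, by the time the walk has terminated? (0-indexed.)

10 moves

i=0 j=0: 4<6, i++
i=1 j=0: 5<6, i++
i=2 j=0: 6==6 emit, i++,j++
i=3 j=1: 9<14, i++
i=4 j=1: 10<14, i++
i=5 j=1: 11<14, i++
i=6 j=1: 12<14, i++
i=7 j=1: 14==14 emit, i++,j++
i=8 j=2: 21<22, i++
i=9 j=2: 22==22 emit, i++,j++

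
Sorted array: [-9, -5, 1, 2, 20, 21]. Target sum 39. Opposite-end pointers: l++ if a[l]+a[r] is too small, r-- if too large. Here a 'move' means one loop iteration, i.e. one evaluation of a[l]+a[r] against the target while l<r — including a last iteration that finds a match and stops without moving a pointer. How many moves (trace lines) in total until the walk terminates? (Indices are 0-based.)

l=0 r=5: -9+21=12 <39, l++
l=1 r=5: -5+21=16 <39, l++
l=2 r=5: 1+21=22 <39, l++
l=3 r=5: 2+21=23 <39, l++
l=4 r=5: 20+21=41 >39, r--

5 moves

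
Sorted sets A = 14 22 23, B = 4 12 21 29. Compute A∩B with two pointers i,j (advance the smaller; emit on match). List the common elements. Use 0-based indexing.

i=0 j=0: 14>4, j++
i=0 j=1: 14>12, j++
i=0 j=2: 14<21, i++
i=1 j=2: 22>21, j++
i=1 j=3: 22<29, i++
i=2 j=3: 23<29, i++

intersection = []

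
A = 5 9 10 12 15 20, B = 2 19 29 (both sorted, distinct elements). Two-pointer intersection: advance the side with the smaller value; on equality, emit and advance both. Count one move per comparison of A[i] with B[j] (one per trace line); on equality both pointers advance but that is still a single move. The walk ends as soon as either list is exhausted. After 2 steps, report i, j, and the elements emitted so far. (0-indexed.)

i=1, j=1, emitted=[]

[i=0,j=0] 5>2 → j++
[i=0,j=1] 5<19 → i++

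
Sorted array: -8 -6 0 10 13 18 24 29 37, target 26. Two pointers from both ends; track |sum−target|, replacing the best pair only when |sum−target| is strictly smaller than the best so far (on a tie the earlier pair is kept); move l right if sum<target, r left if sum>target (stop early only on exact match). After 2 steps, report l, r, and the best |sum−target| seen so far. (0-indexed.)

l=1, r=7, best |Δ|=3

l=0 r=8: -8+37=29 d=3 *, r--
l=0 r=7: -8+29=21 d=5, l++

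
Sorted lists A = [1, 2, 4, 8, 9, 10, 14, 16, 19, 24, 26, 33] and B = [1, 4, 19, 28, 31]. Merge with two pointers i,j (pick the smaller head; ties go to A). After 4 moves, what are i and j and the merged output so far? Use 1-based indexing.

[i=1,j=1] A[i]=1<=B[j]=1 take 1 → i++
[i=2,j=1] A[i]=2>B[j]=1 take 1 → j++
[i=2,j=2] A[i]=2<=B[j]=4 take 2 → i++
[i=3,j=2] A[i]=4<=B[j]=4 take 4 → i++

i=4, j=2, merged so far=[1, 1, 2, 4]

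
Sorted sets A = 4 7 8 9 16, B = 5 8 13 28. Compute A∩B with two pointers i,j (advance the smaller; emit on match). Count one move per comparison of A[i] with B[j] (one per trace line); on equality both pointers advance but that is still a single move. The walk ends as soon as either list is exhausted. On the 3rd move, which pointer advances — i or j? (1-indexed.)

i

i=1 j=1: 4<5, i++
i=2 j=1: 7>5, j++
i=2 j=2: 7<8, i++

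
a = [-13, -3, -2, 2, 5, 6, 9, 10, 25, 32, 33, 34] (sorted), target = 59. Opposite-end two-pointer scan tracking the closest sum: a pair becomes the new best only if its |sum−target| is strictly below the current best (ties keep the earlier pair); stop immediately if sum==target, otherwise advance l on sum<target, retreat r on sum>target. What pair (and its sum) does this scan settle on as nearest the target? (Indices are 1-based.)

pair (25, 34) with sum 59 (|Δ|=0)

l=1 r=12: -13+34=21 d=38 *, l++
l=2 r=12: -3+34=31 d=28 *, l++
l=3 r=12: -2+34=32 d=27 *, l++
l=4 r=12: 2+34=36 d=23 *, l++
l=5 r=12: 5+34=39 d=20 *, l++
l=6 r=12: 6+34=40 d=19 *, l++
l=7 r=12: 9+34=43 d=16 *, l++
l=8 r=12: 10+34=44 d=15 *, l++
l=9 r=12: 25+34=59 d=0 *, stop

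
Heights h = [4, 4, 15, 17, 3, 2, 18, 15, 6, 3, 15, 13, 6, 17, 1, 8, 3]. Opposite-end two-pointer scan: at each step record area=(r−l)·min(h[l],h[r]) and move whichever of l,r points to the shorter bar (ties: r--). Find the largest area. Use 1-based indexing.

max area = 170

[1,17] min(4,3)*16=48 best=48 * → r--
[1,16] min(4,8)*15=60 best=60 * → l++
[2,16] min(4,8)*14=56 best=60 → l++
[3,16] min(15,8)*13=104 best=104 * → r--
[3,15] min(15,1)*12=12 best=104 → r--
[3,14] min(15,17)*11=165 best=165 * → l++
[4,14] min(17,17)*10=170 best=170 * → r--
[4,13] min(17,6)*9=54 best=170 → r--
[4,12] min(17,13)*8=104 best=170 → r--
[4,11] min(17,15)*7=105 best=170 → r--
[4,10] min(17,3)*6=18 best=170 → r--
[4,9] min(17,6)*5=30 best=170 → r--
[4,8] min(17,15)*4=60 best=170 → r--
[4,7] min(17,18)*3=51 best=170 → l++
[5,7] min(3,18)*2=6 best=170 → l++
[6,7] min(2,18)*1=2 best=170 → l++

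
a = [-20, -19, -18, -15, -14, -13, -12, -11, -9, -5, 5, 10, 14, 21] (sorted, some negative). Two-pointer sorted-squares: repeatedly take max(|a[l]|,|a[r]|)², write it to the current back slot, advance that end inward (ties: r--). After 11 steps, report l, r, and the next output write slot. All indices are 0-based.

l=0 r=13: |-20|<=|21| out[13]=441, r--
l=0 r=12: |-20|>|14| out[12]=400, l++
l=1 r=12: |-19|>|14| out[11]=361, l++
l=2 r=12: |-18|>|14| out[10]=324, l++
l=3 r=12: |-15|>|14| out[9]=225, l++
l=4 r=12: |-14|<=|14| out[8]=196, r--
l=4 r=11: |-14|>|10| out[7]=196, l++
l=5 r=11: |-13|>|10| out[6]=169, l++
l=6 r=11: |-12|>|10| out[5]=144, l++
l=7 r=11: |-11|>|10| out[4]=121, l++
l=8 r=11: |-9|<=|10| out[3]=100, r--

l=8, r=10, next write slot=2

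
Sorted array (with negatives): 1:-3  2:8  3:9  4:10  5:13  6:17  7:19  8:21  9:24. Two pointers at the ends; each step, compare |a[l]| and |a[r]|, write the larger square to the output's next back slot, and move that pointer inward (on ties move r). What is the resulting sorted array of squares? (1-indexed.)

[1,9] |-3|<=|24| out[9]=576 → r--
[1,8] |-3|<=|21| out[8]=441 → r--
[1,7] |-3|<=|19| out[7]=361 → r--
[1,6] |-3|<=|17| out[6]=289 → r--
[1,5] |-3|<=|13| out[5]=169 → r--
[1,4] |-3|<=|10| out[4]=100 → r--
[1,3] |-3|<=|9| out[3]=81 → r--
[1,2] |-3|<=|8| out[2]=64 → r--
[1,1] |-3|<=|-3| out[1]=9 → r--

[9, 64, 81, 100, 169, 289, 361, 441, 576]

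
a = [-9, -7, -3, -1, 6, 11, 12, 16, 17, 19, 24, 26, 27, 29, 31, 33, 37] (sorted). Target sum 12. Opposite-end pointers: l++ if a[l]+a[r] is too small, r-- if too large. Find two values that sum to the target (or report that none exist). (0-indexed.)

(-7, 19)

[0,16] -9+37=28 >12 → r--
[0,15] -9+33=24 >12 → r--
[0,14] -9+31=22 >12 → r--
[0,13] -9+29=20 >12 → r--
[0,12] -9+27=18 >12 → r--
[0,11] -9+26=17 >12 → r--
[0,10] -9+24=15 >12 → r--
[0,9] -9+19=10 <12 → l++
[1,9] -7+19=12 → found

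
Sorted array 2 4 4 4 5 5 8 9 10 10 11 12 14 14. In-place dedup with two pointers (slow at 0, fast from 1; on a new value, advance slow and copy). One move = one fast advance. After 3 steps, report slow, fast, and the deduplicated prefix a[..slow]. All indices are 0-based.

slow=1, fast=4, prefix=[2, 4]

slow=0 fast=1: a[fast]=4≠a[slow]=2 write a[1]=4, slow++,fast++
slow=1 fast=2: a[fast]=4=a[slow] dup, fast++
slow=1 fast=3: a[fast]=4=a[slow] dup, fast++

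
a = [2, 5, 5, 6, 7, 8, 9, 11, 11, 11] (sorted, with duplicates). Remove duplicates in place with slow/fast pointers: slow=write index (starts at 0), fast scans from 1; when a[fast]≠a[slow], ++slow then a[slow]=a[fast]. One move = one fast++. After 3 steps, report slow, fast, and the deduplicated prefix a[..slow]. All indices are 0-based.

slow=2, fast=4, prefix=[2, 5, 6]

slow=0 fast=1: a[fast]=5≠a[slow]=2 write a[1]=5, slow++,fast++
slow=1 fast=2: a[fast]=5=a[slow] dup, fast++
slow=1 fast=3: a[fast]=6≠a[slow]=5 write a[2]=6, slow++,fast++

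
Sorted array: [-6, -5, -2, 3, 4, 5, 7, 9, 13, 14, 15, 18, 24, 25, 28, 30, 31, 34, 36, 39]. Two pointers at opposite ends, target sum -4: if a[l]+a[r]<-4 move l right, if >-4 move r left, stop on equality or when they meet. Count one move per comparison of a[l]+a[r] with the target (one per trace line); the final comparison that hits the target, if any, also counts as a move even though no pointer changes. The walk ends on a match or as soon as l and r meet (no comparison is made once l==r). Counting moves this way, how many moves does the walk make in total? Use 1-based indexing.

19 moves

[1,20] -6+39=33 >-4 → r--
[1,19] -6+36=30 >-4 → r--
[1,18] -6+34=28 >-4 → r--
[1,17] -6+31=25 >-4 → r--
[1,16] -6+30=24 >-4 → r--
[1,15] -6+28=22 >-4 → r--
[1,14] -6+25=19 >-4 → r--
[1,13] -6+24=18 >-4 → r--
[1,12] -6+18=12 >-4 → r--
[1,11] -6+15=9 >-4 → r--
[1,10] -6+14=8 >-4 → r--
[1,9] -6+13=7 >-4 → r--
[1,8] -6+9=3 >-4 → r--
[1,7] -6+7=1 >-4 → r--
[1,6] -6+5=-1 >-4 → r--
[1,5] -6+4=-2 >-4 → r--
[1,4] -6+3=-3 >-4 → r--
[1,3] -6+-2=-8 <-4 → l++
[2,3] -5+-2=-7 <-4 → l++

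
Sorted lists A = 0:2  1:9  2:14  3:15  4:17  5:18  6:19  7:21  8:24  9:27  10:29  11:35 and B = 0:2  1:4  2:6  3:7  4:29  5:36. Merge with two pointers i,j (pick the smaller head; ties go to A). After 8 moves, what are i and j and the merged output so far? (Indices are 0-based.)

i=4, j=4, merged so far=[2, 2, 4, 6, 7, 9, 14, 15]

[i=0,j=0] A[i]=2<=B[j]=2 take 2 → i++
[i=1,j=0] A[i]=9>B[j]=2 take 2 → j++
[i=1,j=1] A[i]=9>B[j]=4 take 4 → j++
[i=1,j=2] A[i]=9>B[j]=6 take 6 → j++
[i=1,j=3] A[i]=9>B[j]=7 take 7 → j++
[i=1,j=4] A[i]=9<=B[j]=29 take 9 → i++
[i=2,j=4] A[i]=14<=B[j]=29 take 14 → i++
[i=3,j=4] A[i]=15<=B[j]=29 take 15 → i++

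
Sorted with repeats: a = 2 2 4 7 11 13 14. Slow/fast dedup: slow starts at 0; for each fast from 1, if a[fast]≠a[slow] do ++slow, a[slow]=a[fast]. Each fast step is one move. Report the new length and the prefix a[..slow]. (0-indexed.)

length 6; prefix = [2, 4, 7, 11, 13, 14]

slow=0 fast=1: a[fast]=2=a[slow] dup, fast++
slow=0 fast=2: a[fast]=4≠a[slow]=2 write a[1]=4, slow++,fast++
slow=1 fast=3: a[fast]=7≠a[slow]=4 write a[2]=7, slow++,fast++
slow=2 fast=4: a[fast]=11≠a[slow]=7 write a[3]=11, slow++,fast++
slow=3 fast=5: a[fast]=13≠a[slow]=11 write a[4]=13, slow++,fast++
slow=4 fast=6: a[fast]=14≠a[slow]=13 write a[5]=14, slow++,fast++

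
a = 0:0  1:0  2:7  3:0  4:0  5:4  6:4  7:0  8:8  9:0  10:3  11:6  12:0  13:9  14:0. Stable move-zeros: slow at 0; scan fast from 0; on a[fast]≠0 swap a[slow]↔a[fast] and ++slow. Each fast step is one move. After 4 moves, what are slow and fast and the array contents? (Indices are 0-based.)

slow=0 fast=0: a[fast]=0, fast++
slow=0 fast=1: a[fast]=0, fast++
slow=0 fast=2: a[fast]=7≠0 swap→a[0]=7, slow++,fast++
slow=1 fast=3: a[fast]=0, fast++

slow=1, fast=4, a=[7, 0, 0, 0, 0, 4, 4, 0, 8, 0, 3, 6, 0, 9, 0]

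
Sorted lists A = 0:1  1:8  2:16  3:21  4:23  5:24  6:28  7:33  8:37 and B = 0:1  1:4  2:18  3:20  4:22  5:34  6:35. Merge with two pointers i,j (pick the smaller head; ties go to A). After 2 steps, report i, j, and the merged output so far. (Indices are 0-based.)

i=0 j=0: A[i]=1<=B[j]=1 take 1, i++
i=1 j=0: A[i]=8>B[j]=1 take 1, j++

i=1, j=1, merged so far=[1, 1]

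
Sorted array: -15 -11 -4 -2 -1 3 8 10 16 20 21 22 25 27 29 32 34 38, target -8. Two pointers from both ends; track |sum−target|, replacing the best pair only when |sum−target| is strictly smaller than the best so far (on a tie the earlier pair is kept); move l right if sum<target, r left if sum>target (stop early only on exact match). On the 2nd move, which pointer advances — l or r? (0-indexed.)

[0,17] -15+38=23 d=31 * → r--
[0,16] -15+34=19 d=27 * → r--

r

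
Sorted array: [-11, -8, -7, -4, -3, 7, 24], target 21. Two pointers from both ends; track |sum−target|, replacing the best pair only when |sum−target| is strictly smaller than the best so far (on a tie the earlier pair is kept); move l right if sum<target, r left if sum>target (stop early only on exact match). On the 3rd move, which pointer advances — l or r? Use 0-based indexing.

l=0 r=6: -11+24=13 d=8 *, l++
l=1 r=6: -8+24=16 d=5 *, l++
l=2 r=6: -7+24=17 d=4 *, l++

l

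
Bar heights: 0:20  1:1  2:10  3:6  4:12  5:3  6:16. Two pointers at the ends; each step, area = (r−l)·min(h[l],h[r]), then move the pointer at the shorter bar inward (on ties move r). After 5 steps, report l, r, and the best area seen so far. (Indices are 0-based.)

[0,6] min(20,16)*6=96 best=96 * → r--
[0,5] min(20,3)*5=15 best=96 → r--
[0,4] min(20,12)*4=48 best=96 → r--
[0,3] min(20,6)*3=18 best=96 → r--
[0,2] min(20,10)*2=20 best=96 → r--

l=0, r=1, best area=96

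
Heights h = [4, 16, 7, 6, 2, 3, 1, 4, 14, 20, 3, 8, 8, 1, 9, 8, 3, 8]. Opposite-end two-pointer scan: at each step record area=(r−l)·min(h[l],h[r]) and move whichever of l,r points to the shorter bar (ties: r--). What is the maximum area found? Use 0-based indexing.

[0,17] min(4,8)*17=68 best=68 * → l++
[1,17] min(16,8)*16=128 best=128 * → r--
[1,16] min(16,3)*15=45 best=128 → r--
[1,15] min(16,8)*14=112 best=128 → r--
[1,14] min(16,9)*13=117 best=128 → r--
[1,13] min(16,1)*12=12 best=128 → r--
[1,12] min(16,8)*11=88 best=128 → r--
[1,11] min(16,8)*10=80 best=128 → r--
[1,10] min(16,3)*9=27 best=128 → r--
[1,9] min(16,20)*8=128 best=128 → l++
[2,9] min(7,20)*7=49 best=128 → l++
[3,9] min(6,20)*6=36 best=128 → l++
[4,9] min(2,20)*5=10 best=128 → l++
[5,9] min(3,20)*4=12 best=128 → l++
[6,9] min(1,20)*3=3 best=128 → l++
[7,9] min(4,20)*2=8 best=128 → l++
[8,9] min(14,20)*1=14 best=128 → l++

max area = 128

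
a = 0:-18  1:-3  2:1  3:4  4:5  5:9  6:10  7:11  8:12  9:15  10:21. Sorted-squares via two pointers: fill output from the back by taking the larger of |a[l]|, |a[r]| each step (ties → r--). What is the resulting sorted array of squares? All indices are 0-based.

l=0 r=10: |-18|<=|21| out[10]=441, r--
l=0 r=9: |-18|>|15| out[9]=324, l++
l=1 r=9: |-3|<=|15| out[8]=225, r--
l=1 r=8: |-3|<=|12| out[7]=144, r--
l=1 r=7: |-3|<=|11| out[6]=121, r--
l=1 r=6: |-3|<=|10| out[5]=100, r--
l=1 r=5: |-3|<=|9| out[4]=81, r--
l=1 r=4: |-3|<=|5| out[3]=25, r--
l=1 r=3: |-3|<=|4| out[2]=16, r--
l=1 r=2: |-3|>|1| out[1]=9, l++
l=2 r=2: |1|<=|1| out[0]=1, r--

[1, 9, 16, 25, 81, 100, 121, 144, 225, 324, 441]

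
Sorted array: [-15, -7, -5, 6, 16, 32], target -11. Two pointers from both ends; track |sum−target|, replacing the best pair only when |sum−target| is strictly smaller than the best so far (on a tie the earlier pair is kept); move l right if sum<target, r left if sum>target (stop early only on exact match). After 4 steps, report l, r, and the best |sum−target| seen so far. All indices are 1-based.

l=2, r=3, best |Δ|=2

l=1 r=6: -15+32=17 d=28 *, r--
l=1 r=5: -15+16=1 d=12 *, r--
l=1 r=4: -15+6=-9 d=2 *, r--
l=1 r=3: -15+-5=-20 d=9, l++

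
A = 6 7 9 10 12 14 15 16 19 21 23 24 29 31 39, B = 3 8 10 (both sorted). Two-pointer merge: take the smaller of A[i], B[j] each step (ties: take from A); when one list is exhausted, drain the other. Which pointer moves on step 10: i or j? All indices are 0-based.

i

[i=0,j=0] A[i]=6>B[j]=3 take 3 → j++
[i=0,j=1] A[i]=6<=B[j]=8 take 6 → i++
[i=1,j=1] A[i]=7<=B[j]=8 take 7 → i++
[i=2,j=1] A[i]=9>B[j]=8 take 8 → j++
[i=2,j=2] A[i]=9<=B[j]=10 take 9 → i++
[i=3,j=2] A[i]=10<=B[j]=10 take 10 → i++
[i=4,j=2] A[i]=12>B[j]=10 take 10 → j++
[i=4,j=3] B done, take A[i]=12 → i++
[i=5,j=3] B done, take A[i]=14 → i++
[i=6,j=3] B done, take A[i]=15 → i++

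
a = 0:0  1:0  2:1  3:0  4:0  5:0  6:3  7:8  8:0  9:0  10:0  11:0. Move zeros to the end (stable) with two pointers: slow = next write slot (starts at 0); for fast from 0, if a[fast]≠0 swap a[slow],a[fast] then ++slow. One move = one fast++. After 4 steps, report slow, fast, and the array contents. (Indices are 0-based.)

(s=0,f=0) a[fast]=0 → fast++
(s=0,f=1) a[fast]=0 → fast++
(s=0,f=2) a[fast]=1≠0 swap→a[0]=1 → slow++,fast++
(s=1,f=3) a[fast]=0 → fast++

slow=1, fast=4, a=[1, 0, 0, 0, 0, 0, 3, 8, 0, 0, 0, 0]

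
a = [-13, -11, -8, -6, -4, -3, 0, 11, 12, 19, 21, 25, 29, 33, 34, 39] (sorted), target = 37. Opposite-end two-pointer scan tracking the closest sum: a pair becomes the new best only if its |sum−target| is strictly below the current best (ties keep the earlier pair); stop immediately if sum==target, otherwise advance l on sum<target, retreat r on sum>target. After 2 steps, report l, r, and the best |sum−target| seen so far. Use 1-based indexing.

[1,16] -13+39=26 d=11 * → l++
[2,16] -11+39=28 d=9 * → l++

l=3, r=16, best |Δ|=9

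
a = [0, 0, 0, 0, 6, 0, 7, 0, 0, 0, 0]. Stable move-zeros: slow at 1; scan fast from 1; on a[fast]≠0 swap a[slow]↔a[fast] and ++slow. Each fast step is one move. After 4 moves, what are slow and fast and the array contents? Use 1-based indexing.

(s=1,f=1) a[fast]=0 → fast++
(s=1,f=2) a[fast]=0 → fast++
(s=1,f=3) a[fast]=0 → fast++
(s=1,f=4) a[fast]=0 → fast++

slow=1, fast=5, a=[0, 0, 0, 0, 6, 0, 7, 0, 0, 0, 0]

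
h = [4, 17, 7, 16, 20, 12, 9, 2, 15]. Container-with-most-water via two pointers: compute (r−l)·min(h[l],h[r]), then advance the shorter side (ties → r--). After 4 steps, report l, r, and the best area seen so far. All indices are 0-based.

l=1, r=5, best area=105

l=0 r=8: min(4,15)*8=32 best=32 *, l++
l=1 r=8: min(17,15)*7=105 best=105 *, r--
l=1 r=7: min(17,2)*6=12 best=105, r--
l=1 r=6: min(17,9)*5=45 best=105, r--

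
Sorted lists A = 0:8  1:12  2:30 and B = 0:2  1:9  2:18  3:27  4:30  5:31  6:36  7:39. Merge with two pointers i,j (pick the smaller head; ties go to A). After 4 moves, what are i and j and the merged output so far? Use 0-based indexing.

i=2, j=2, merged so far=[2, 8, 9, 12]

[i=0,j=0] A[i]=8>B[j]=2 take 2 → j++
[i=0,j=1] A[i]=8<=B[j]=9 take 8 → i++
[i=1,j=1] A[i]=12>B[j]=9 take 9 → j++
[i=1,j=2] A[i]=12<=B[j]=18 take 12 → i++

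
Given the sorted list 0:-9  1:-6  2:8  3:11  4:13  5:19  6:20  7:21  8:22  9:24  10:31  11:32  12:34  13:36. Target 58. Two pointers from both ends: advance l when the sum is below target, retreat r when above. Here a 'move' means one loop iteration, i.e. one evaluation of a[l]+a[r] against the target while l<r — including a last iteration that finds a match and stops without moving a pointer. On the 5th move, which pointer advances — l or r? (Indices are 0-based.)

[0,13] -9+36=27 <58 → l++
[1,13] -6+36=30 <58 → l++
[2,13] 8+36=44 <58 → l++
[3,13] 11+36=47 <58 → l++
[4,13] 13+36=49 <58 → l++

l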